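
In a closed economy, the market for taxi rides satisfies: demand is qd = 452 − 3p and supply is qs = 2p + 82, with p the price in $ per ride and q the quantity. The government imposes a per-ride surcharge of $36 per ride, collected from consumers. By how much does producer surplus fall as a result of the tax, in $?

Producer surplus falls by $4501.44.

Before the tax: set 452 − 3p = 2p + 82 → p* = $74, q* = 230.
With the tax collected from consumers, demand (in seller-price terms) shifts: qd = 452 − 3(p + 36).
New equilibrium: consumers pay $88.4, sellers receive $52.4, q = 186.8. (Wedge: pb − ps = 36.)
ΔPS is the trapezoid between Q = 186.8 and Q = 230 of height $21.6: ½ · (230 + 186.8) · 21.6 = $4501.44.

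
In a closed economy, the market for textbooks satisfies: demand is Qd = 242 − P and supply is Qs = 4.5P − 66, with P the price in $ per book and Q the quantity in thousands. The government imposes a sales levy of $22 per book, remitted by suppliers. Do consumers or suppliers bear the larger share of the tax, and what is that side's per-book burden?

Consumers bear the larger share: $18 per book.

Without the tax, 242 − P = 4.5P − 66 gives 5.5P = 308, so P* = $56 and Q* = 186.
With the tax collected from suppliers, supply shifts: Qs = 4.5(P − 22) − 66.
Solving gives Q = 168 with consumers paying $74 and suppliers receiving $52 (the $22 wedge).
Per-book burden: consumers $18, suppliers $4.
Consumers take the larger share because demand is less price-elastic here (demand slope 1 vs supply slope 4.5).
The less price-elastic side of the market bears the larger share of a per-unit tax.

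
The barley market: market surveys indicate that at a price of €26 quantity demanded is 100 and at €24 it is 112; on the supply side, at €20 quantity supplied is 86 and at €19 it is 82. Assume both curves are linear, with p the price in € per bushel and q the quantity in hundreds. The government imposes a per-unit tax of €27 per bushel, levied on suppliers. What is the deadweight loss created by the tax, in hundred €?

Deadweight loss = €874.8 hundred.

Demand slope: (112 − 100)/(24 − 26) = -6, so qd = 256 − 6p.
Supply slope: (82 − 86)/(19 − 20) = 4, so qs = 4p + 6.
Before the tax: set 256 − 6p = 4p + 6 → p* = €25, q* = 106.
With the tax collected from suppliers, supply shifts: qs = 4(p − 27) + 6.
New equilibrium: buyers pay €35.8, suppliers receive €8.8, q = 41.2. (Wedge: pb − ps = 27.)
Quantity falls by |ΔQ| = |106 − 41.2| = 64.8.
DWL = ½ · t · |ΔQ| = ½ · 27 · 64.8 = €874.8.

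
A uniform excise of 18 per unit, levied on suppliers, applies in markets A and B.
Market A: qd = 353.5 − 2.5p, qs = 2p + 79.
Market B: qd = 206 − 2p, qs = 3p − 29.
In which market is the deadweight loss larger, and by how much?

Market A: pre-tax p* = 61, q* = 201; post-tax q = 181; deadweight loss = 180.
Market B: pre-tax p* = 47, q* = 112; post-tax q = 90.4; deadweight loss = 194.4.
Difference: 180 vs 194.4 → market B is larger by 14.4.

Market B, by 14.4.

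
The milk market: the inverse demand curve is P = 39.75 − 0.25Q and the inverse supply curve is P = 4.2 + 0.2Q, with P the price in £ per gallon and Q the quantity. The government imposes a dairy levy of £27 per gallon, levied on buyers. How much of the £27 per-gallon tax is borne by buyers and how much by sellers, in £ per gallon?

Inverting to Q(P) form: Qd = 159 − 4P; Qs = 5P − 21.
Before the tax: set 159 − 4P = 5P − 21 → P* = £20, Q* = 79.
With the tax collected from buyers, demand (in seller-price terms) shifts: Qd = 159 − 4(P + 27).
Solving gives Q = 19 with buyers paying £35 and sellers receiving £8 (the £27 wedge).
Burden on buyers: £15; on sellers: £12. (They sum to £27.)
The less price-elastic side of the market bears the larger share of a per-unit tax.

Buyers bear £15 per gallon; sellers bear £12 per gallon.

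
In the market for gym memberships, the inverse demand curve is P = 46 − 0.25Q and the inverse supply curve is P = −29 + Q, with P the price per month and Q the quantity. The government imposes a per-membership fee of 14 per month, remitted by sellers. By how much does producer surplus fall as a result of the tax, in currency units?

Producer surplus falls by 609.28.

Inverting to Q(P) form: Qd = 184 − 4P; Qs = P + 29.
Before the tax: set 184 − 4P = P + 29 → P* = 31, Q* = 60.
With the tax collected from sellers, supply shifts: Qs = (P − 14) + 29.
New equilibrium: consumers pay 33.8, sellers receive 19.8, Q = 48.8. (Wedge: Pb − Ps = 14.)
ΔPS is the trapezoid between Q = 48.8 and Q = 60 of height 11.2: ½ · (60 + 48.8) · 11.2 = 609.28.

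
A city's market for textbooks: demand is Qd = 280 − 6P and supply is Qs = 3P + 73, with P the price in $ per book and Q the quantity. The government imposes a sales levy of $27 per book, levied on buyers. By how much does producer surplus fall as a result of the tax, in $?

Before the tax: set 280 − 6P = 3P + 73 → P* = $23, Q* = 142.
With the tax collected from buyers, demand (in seller-price terms) shifts: Qd = 280 − 6(P + 27).
Solving gives Q = 88 with buyers paying $32 and producers receiving $5 (the $27 wedge).
ΔPS is the trapezoid between Q = 88 and Q = 142 of height $18: ½ · (142 + 88) · 18 = $2070.

Producer surplus falls by $2070.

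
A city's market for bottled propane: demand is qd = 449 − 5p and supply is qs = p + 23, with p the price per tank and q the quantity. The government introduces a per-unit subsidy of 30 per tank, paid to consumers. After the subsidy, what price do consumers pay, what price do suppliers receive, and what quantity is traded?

Consumers pay 66; suppliers receive 96; quantity = 119.

Before the subsidy: set 449 − 5p = p + 23 → p* = 71, q* = 94.
With a per-unit subsidy paid to consumers, each effectively pays p − 30, so demand becomes qd = 449 − 5(p − 30).
Solving gives q = 119 with consumers paying 66 and suppliers receiving 96 (the 30 wedge).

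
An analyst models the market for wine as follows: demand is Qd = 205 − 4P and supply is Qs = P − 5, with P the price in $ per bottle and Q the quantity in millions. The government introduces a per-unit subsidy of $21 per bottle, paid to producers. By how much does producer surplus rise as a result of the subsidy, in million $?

Producer surplus rises by $762.72 million.

Without the subsidy, 205 − 4P = P − 5 gives 5P = 210, so P* = $42 and Q* = 37.
With a per-unit subsidy paid to producers, each receives P + 21 per unit sold, so supply becomes Qs = (P + 21) − 5.
New equilibrium: buyers pay $37.8, producers receive $58.8, Q = 53.8. (Wedge: Pb − Ps = −21.)
ΔPS is the trapezoid between Q = 53.8 and Q = 37 of height $16.8: ½ · (37 + 53.8) · 16.8 = $762.72.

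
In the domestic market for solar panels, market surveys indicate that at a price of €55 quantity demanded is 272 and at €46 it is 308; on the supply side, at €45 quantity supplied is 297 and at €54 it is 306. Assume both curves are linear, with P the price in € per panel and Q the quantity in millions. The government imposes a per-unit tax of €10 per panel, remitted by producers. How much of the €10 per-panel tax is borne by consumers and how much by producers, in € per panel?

Consumers bear €2 per panel; producers bear €8 per panel.

Demand slope: (308 − 272)/(46 − 55) = -4, so Qd = 492 − 4P.
Supply slope: (306 − 297)/(54 − 45) = 1, so Qs = P + 252.
Without the tax, 492 − 4P = P + 252 gives 5P = 240, so P* = €48 and Q* = 300.
With the tax collected from producers, supply shifts: Qs = (P − 10) + 252.
Solving gives Q = 292 with consumers paying €50 and producers receiving €40 (the €10 wedge).
Burden on consumers: €2; on producers: €8. (They sum to €10.)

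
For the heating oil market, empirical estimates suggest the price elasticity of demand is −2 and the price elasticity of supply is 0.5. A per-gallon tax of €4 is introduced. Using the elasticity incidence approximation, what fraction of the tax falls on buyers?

Incidence ratio: buyers' share ≈ εs / (εs + |εd|) = 0.5 / (0.5 + 2) = 0.2.
Supply is the less elastic side, so buyers bear the smaller share.

Buyers' share ≈ 0.2.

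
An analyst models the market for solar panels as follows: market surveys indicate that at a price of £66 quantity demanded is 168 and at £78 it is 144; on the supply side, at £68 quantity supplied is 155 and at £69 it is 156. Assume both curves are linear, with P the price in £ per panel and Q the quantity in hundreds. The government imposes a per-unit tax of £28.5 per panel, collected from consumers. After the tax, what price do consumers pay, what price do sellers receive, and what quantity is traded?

Consumers pay £80.5; sellers receive £52; quantity = 139.

Demand slope: (144 − 168)/(78 − 66) = -2, so Qd = 300 − 2P.
Supply slope: (156 − 155)/(69 − 68) = 1, so Qs = P + 87.
Without the tax, 300 − 2P = P + 87 gives 3P = 213, so P* = £71 and Q* = 158.
With the tax collected from consumers, demand (in seller-price terms) shifts: Qd = 300 − 2(P + 28.5).
Solving gives Q = 139 with consumers paying £80.5 and sellers receiving £52 (the £28.5 wedge).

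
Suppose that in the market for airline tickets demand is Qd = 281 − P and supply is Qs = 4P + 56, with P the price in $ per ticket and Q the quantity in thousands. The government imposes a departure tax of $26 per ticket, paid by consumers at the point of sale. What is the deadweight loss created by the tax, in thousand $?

Deadweight loss = $270.4 thousand.

Before the tax: set 281 − P = 4P + 56 → P* = $45, Q* = 236.
With the tax collected from consumers, demand (in seller-price terms) shifts: Qd = 281 − (P + 26).
Solving gives Q = 215.2 with consumers paying $65.8 and producers receiving $39.8 (the $26 wedge).
Quantity falls by |ΔQ| = |236 − 215.2| = 20.8.
DWL = ½ · t · |ΔQ| = ½ · 26 · 20.8 = $270.4.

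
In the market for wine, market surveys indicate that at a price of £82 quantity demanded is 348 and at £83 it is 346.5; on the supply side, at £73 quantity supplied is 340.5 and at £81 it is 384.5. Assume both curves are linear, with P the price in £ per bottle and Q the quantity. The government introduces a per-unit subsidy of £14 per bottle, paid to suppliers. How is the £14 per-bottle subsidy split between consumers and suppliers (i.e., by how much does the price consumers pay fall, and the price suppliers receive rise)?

Consumers gain £11 per bottle; suppliers gain £3 per bottle.

Demand slope: (346.5 − 348)/(83 − 82) = -1.5, so Qd = 471 − 1.5P.
Supply slope: (384.5 − 340.5)/(81 − 73) = 5.5, so Qs = 5.5P − 61.
Before the subsidy: set 471 − 1.5P = 5.5P − 61 → P* = £76, Q* = 357.
With a per-unit subsidy paid to suppliers, each receives P + 14 per unit sold, so supply becomes Qs = 5.5(P + 14) − 61.
New equilibrium: consumers pay £65, suppliers receive £79, Q = 373.5. (Wedge: Pb − Ps = −14.)
Gain to consumers: £11; to suppliers: £3. (They sum to £14.)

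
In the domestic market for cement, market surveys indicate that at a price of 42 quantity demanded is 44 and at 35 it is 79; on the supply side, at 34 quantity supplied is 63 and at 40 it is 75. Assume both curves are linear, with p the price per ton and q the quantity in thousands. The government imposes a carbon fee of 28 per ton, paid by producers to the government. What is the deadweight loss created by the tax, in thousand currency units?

Deadweight loss = 560 thousand.

Demand slope: (79 − 44)/(35 − 42) = -5, so qd = 254 − 5p.
Supply slope: (75 − 63)/(40 − 34) = 2, so qs = 2p − 5.
Without the tax, 254 − 5p = 2p − 5 gives 7p = 259, so p* = 37 and q* = 69.
With the tax collected from producers, supply shifts: qs = 2(p − 28) − 5.
New equilibrium: buyers pay 45, producers receive 17, q = 29. (Wedge: pb − ps = 28.)
Quantity falls by |ΔQ| = |69 − 29| = 40.
DWL = ½ · t · |ΔQ| = ½ · 28 · 40 = 560.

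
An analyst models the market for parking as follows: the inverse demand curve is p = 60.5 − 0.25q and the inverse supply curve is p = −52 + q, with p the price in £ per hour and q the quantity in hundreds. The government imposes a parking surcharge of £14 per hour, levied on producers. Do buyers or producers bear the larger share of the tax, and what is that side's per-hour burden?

Producers bear the larger share: £11.2 per hour.

Rewrite in direct form: qd = 242 − 4p and qs = p + 52.
Before the tax: set 242 − 4p = p + 52 → p* = £38, q* = 90.
With the tax collected from producers, supply shifts: qs = (p − 14) + 52.
Solving gives q = 78.8 with buyers paying £40.8 and producers receiving £26.8 (the £14 wedge).
Per-hour burden: buyers £2.8, producers £11.2.
Producers take the larger share because supply is less price-elastic here (demand slope 4 vs supply slope 1).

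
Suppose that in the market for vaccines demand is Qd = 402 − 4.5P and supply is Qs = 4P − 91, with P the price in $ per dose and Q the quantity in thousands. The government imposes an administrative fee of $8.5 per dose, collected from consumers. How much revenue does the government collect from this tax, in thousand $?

Without the tax, 402 − 4.5P = 4P − 91 gives 8.5P = 493, so P* = $58 and Q* = 141.
With the tax collected from consumers, demand (in seller-price terms) shifts: Qd = 402 − 4.5(P + 8.5).
Solving gives Q = 123 with consumers paying $62 and producers receiving $53.5 (the $8.5 wedge).
Revenue = t · Q = 8.5 · 123 = $1045.5.

Tax revenue = $1045.5 thousand.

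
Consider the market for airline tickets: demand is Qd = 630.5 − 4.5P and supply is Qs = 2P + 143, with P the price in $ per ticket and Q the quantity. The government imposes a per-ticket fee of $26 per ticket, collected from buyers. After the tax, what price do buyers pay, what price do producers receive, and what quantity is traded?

Before the tax: set 630.5 − 4.5P = 2P + 143 → P* = $75, Q* = 293.
With the tax collected from buyers, demand (in seller-price terms) shifts: Qd = 630.5 − 4.5(P + 26).
New equilibrium: buyers pay $83, producers receive $57, Q = 257. (Wedge: Pb − Ps = 26.)

Buyers pay $83; producers receive $57; quantity = 257.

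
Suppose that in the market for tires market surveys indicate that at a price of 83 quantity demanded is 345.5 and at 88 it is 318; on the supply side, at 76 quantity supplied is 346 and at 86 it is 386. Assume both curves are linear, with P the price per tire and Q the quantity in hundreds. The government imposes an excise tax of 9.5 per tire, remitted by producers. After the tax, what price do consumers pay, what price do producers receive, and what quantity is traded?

Demand slope: (318 − 345.5)/(88 − 83) = -5.5, so Qd = 802 − 5.5P.
Supply slope: (386 − 346)/(86 − 76) = 4, so Qs = 4P + 42.
Before the tax: set 802 − 5.5P = 4P + 42 → P* = 80, Q* = 362.
With the tax collected from producers, supply shifts: Qs = 4(P − 9.5) + 42.
Solving gives Q = 340 with consumers paying 84 and producers receiving 74.5 (the 9.5 wedge).

Consumers pay 84; producers receive 74.5; quantity = 340.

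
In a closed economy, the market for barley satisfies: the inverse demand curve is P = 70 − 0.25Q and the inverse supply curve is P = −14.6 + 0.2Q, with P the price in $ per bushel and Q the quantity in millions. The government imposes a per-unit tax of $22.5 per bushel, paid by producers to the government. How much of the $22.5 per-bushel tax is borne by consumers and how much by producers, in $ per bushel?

Rewrite in direct form: Qd = 280 − 4P and Qs = 5P + 73.
Without the tax, 280 − 4P = 5P + 73 gives 9P = 207, so P* = $23 and Q* = 188.
With the tax collected from producers, supply shifts: Qs = 5(P − 22.5) + 73.
New equilibrium: consumers pay $35.5, producers receive $13, Q = 138. (Wedge: Pb − Ps = 22.5.)
Burden on consumers: $12.5; on producers: $10. (They sum to $22.5.)

Consumers bear $12.5 per bushel; producers bear $10 per bushel.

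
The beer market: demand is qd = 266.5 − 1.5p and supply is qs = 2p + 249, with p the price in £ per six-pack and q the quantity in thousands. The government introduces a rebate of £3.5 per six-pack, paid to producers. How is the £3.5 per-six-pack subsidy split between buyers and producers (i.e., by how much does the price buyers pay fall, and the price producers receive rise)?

Before the subsidy: set 266.5 − 1.5p = 2p + 249 → p* = £5, q* = 259.
With a per-unit subsidy paid to producers, each receives p + 3.5 per unit sold, so supply becomes qs = 2(p + 3.5) + 249.
New equilibrium: buyers pay £3, producers receive £6.5, q = 262. (Wedge: pb − ps = −3.5.)
Gain to buyers: £2; to producers: £1.5. (They sum to £3.5.)

Buyers gain £2 per six-pack; producers gain £1.5 per six-pack.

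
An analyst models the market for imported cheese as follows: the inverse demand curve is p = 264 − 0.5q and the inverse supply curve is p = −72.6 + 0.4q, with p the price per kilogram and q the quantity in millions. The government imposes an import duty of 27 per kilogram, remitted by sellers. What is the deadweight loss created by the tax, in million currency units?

Deadweight loss = 405 million.

Inverting to q(p) form: qd = 528 − 2p; qs = 2.5p + 181.5.
Before the tax: set 528 − 2p = 2.5p + 181.5 → p* = 77, q* = 374.
With the tax collected from sellers, supply shifts: qs = 2.5(p − 27) + 181.5.
New equilibrium: buyers pay 92, sellers receive 65, q = 344. (Wedge: pb − ps = 27.)
Quantity falls by |ΔQ| = |374 − 344| = 30.
DWL = ½ · t · |ΔQ| = ½ · 27 · 30 = 405.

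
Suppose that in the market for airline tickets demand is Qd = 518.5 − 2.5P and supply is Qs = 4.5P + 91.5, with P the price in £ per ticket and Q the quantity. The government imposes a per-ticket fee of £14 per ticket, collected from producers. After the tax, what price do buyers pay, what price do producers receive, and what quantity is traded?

Without the tax, 518.5 − 2.5P = 4.5P + 91.5 gives 7P = 427, so P* = £61 and Q* = 366.
With the tax collected from producers, supply shifts: Qs = 4.5(P − 14) + 91.5.
New equilibrium: buyers pay £70, producers receive £56, Q = 343.5. (Wedge: Pb − Ps = 14.)
The less price-elastic side of the market bears the larger share of a per-unit tax.

Buyers pay £70; producers receive £56; quantity = 343.5.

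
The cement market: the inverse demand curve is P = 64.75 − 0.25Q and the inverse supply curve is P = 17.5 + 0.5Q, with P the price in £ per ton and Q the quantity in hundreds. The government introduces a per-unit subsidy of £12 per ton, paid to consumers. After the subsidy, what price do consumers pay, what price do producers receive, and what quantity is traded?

Rewrite in direct form: Qd = 259 − 4P and Qs = 2P − 35.
Before the subsidy: set 259 − 4P = 2P − 35 → P* = £49, Q* = 63.
With a per-unit subsidy paid to consumers, each effectively pays P − 12, so demand becomes Qd = 259 − 4(P − 12).
Solving gives Q = 79 with consumers paying £45 and producers receiving £57 (the £12 wedge).

Consumers pay £45; producers receive £57; quantity = 79.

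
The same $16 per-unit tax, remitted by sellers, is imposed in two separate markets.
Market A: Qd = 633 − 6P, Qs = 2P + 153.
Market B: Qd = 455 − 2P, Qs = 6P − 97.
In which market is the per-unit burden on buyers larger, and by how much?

Market A: pre-tax P* = $60, Q* = 273; post-tax Q = 249; per-unit burden on buyers = $4.
Market B: pre-tax P* = $69, Q* = 317; post-tax Q = 293; per-unit burden on buyers = $12.
Difference: $4 vs $12 → market B is larger by $8.

Market B, by $8.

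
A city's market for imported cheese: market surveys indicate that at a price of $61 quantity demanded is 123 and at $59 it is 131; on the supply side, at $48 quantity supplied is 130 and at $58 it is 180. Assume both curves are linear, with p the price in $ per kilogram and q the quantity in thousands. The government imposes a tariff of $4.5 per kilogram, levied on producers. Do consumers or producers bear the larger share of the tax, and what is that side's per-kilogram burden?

Consumers bear the larger share: $2.5 per kilogram.

Demand slope: (131 − 123)/(59 − 61) = -4, so qd = 367 − 4p.
Supply slope: (180 − 130)/(58 − 48) = 5, so qs = 5p − 110.
Before the tax: set 367 − 4p = 5p − 110 → p* = $53, q* = 155.
With the tax collected from producers, supply shifts: qs = 5(p − 4.5) − 110.
Solving gives q = 145 with consumers paying $55.5 and producers receiving $51 (the $4.5 wedge).
Per-kilogram burden: consumers $2.5, producers $2.
Consumers take the larger share because demand is less price-elastic here (demand slope 4 vs supply slope 5).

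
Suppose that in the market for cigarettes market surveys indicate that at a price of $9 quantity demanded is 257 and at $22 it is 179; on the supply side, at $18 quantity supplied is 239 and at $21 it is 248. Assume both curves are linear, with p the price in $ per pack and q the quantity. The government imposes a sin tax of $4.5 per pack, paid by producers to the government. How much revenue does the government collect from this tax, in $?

Demand slope: (179 − 257)/(22 − 9) = -6, so qd = 311 − 6p.
Supply slope: (248 − 239)/(21 − 18) = 3, so qs = 3p + 185.
Without the tax, 311 − 6p = 3p + 185 gives 9p = 126, so p* = $14 and q* = 227.
With the tax collected from producers, supply shifts: qs = 3(p − 4.5) + 185.
Solving gives q = 218 with consumers paying $15.5 and producers receiving $11 (the $4.5 wedge).
Revenue = t · Q = 4.5 · 218 = $981.

Tax revenue = $981.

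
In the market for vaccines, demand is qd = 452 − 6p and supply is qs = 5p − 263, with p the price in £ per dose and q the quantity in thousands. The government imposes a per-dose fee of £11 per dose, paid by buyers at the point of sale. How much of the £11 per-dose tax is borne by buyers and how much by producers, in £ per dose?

Before the tax: set 452 − 6p = 5p − 263 → p* = £65, q* = 62.
With the tax collected from buyers, demand (in seller-price terms) shifts: qd = 452 − 6(p + 11).
New equilibrium: buyers pay £70, producers receive £59, q = 32. (Wedge: pb − ps = 11.)
Burden on buyers: £5; on producers: £6. (They sum to £11.)
The less price-elastic side of the market bears the larger share of a per-unit tax.

Buyers bear £5 per dose; producers bear £6 per dose.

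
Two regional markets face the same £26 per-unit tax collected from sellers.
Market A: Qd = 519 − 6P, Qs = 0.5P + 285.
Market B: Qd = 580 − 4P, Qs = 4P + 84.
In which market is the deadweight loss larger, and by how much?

Market A: pre-tax P* = £36, Q* = 303; post-tax Q = 291; deadweight loss = £156.
Market B: pre-tax P* = £62, Q* = 332; post-tax Q = 280; deadweight loss = £676.
Difference: £156 vs £676 → market B is larger by £520.

Market B, by £520.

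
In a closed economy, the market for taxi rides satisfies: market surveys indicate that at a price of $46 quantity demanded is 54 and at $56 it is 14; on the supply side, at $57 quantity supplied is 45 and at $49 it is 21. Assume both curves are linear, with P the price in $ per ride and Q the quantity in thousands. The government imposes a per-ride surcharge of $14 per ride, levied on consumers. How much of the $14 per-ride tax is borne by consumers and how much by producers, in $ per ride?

Demand slope: (14 − 54)/(56 − 46) = -4, so Qd = 238 − 4P.
Supply slope: (21 − 45)/(49 − 57) = 3, so Qs = 3P − 126.
Before the tax: set 238 − 4P = 3P − 126 → P* = $52, Q* = 30.
With the tax collected from consumers, demand (in seller-price terms) shifts: Qd = 238 − 4(P + 14).
Solving gives Q = 6 with consumers paying $58 and producers receiving $44 (the $14 wedge).
Burden on consumers: $6; on producers: $8. (They sum to $14.)
The less price-elastic side of the market bears the larger share of a per-unit tax.

Consumers bear $6 per ride; producers bear $8 per ride.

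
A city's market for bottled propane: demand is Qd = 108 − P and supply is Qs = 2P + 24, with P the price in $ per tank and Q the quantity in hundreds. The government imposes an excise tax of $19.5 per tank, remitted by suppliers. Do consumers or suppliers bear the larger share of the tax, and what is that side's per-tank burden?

Before the tax: set 108 − P = 2P + 24 → P* = $28, Q* = 80.
With the tax collected from suppliers, supply shifts: Qs = 2(P − 19.5) + 24.
New equilibrium: consumers pay $41, suppliers receive $21.5, Q = 67. (Wedge: Pb − Ps = 19.5.)
Per-tank burden: consumers $13, suppliers $6.5.
Consumers take the larger share because demand is less price-elastic here (demand slope 1 vs supply slope 2).
The less price-elastic side of the market bears the larger share of a per-unit tax.

Consumers bear the larger share: $13 per tank.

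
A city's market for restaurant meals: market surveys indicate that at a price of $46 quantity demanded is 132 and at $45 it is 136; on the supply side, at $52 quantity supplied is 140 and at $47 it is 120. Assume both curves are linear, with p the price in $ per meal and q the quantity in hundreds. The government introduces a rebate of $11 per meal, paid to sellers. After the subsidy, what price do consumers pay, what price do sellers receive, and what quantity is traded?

Consumers pay $42.5; sellers receive $53.5; quantity = 146.

Demand slope: (136 − 132)/(45 − 46) = -4, so qd = 316 − 4p.
Supply slope: (120 − 140)/(47 − 52) = 4, so qs = 4p − 68.
Before the subsidy: set 316 − 4p = 4p − 68 → p* = $48, q* = 124.
With a per-unit subsidy paid to sellers, each receives p + 11 per unit sold, so supply becomes qs = 4(p + 11) − 68.
Solving gives q = 146 with consumers paying $42.5 and sellers receiving $53.5 (the $11 wedge).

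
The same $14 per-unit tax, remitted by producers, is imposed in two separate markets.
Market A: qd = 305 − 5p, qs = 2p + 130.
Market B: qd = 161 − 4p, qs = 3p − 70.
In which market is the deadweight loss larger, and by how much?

Market B, by $28.

Market A: pre-tax p* = $25, q* = 180; post-tax q = 160; deadweight loss = $140.
Market B: pre-tax p* = $33, q* = 29; post-tax q = 5; deadweight loss = $168.
Difference: $140 vs $168 → market B is larger by $28.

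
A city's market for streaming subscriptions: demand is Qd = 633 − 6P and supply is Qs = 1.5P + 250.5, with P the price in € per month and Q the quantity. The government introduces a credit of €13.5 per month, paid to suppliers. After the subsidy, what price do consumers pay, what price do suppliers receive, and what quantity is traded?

Consumers pay €48.3; suppliers receive €61.8; quantity = 343.2.

Before the subsidy: set 633 − 6P = 1.5P + 250.5 → P* = €51, Q* = 327.
With a per-unit subsidy paid to suppliers, each receives P + 13.5 per unit sold, so supply becomes Qs = 1.5(P + 13.5) + 250.5.
New equilibrium: consumers pay €48.3, suppliers receive €61.8, Q = 343.2. (Wedge: Pb − Ps = −13.5.)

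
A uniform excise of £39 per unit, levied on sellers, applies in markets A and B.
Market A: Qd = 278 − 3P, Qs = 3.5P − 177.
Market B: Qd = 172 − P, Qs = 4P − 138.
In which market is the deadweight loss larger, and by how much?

Market A: pre-tax P* = £70, Q* = 68; post-tax Q = 5; deadweight loss = £1228.5.
Market B: pre-tax P* = £62, Q* = 110; post-tax Q = 78.8; deadweight loss = £608.4.
Difference: £1228.5 vs £608.4 → market A is larger by £620.1.

Market A, by £620.1.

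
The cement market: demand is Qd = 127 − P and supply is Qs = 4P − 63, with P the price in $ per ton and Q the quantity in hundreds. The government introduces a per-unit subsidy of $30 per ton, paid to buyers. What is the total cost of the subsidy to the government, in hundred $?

Without the subsidy, 127 − P = 4P − 63 gives 5P = 190, so P* = $38 and Q* = 89.
With a per-unit subsidy paid to buyers, each effectively pays P − 30, so demand becomes Qd = 127 − (P − 30).
Solving gives Q = 113 with buyers paying $14 and suppliers receiving $44 (the $30 wedge).
Outlay = t · Q = 30 · 113 = $3390.

Government outlay = $3390 hundred.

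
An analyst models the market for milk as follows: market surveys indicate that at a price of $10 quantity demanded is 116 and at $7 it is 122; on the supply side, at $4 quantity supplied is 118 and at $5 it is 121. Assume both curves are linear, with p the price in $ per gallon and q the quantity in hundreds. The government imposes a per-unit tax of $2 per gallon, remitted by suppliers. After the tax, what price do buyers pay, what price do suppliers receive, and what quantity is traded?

Buyers pay $7.2; suppliers receive $5.2; quantity = 121.6.

Demand slope: (122 − 116)/(7 − 10) = -2, so qd = 136 − 2p.
Supply slope: (121 − 118)/(5 − 4) = 3, so qs = 3p + 106.
Without the tax, 136 − 2p = 3p + 106 gives 5p = 30, so p* = $6 and q* = 124.
With the tax collected from suppliers, supply shifts: qs = 3(p − 2) + 106.
Solving gives q = 121.6 with buyers paying $7.2 and suppliers receiving $5.2 (the $2 wedge).
The less price-elastic side of the market bears the larger share of a per-unit tax.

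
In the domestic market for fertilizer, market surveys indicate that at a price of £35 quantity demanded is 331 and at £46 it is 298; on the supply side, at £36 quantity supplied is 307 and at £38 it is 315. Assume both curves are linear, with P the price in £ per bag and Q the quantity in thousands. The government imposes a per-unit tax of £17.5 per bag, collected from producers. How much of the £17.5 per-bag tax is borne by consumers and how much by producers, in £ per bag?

Demand slope: (298 − 331)/(46 − 35) = -3, so Qd = 436 − 3P.
Supply slope: (315 − 307)/(38 − 36) = 4, so Qs = 4P + 163.
Without the tax, 436 − 3P = 4P + 163 gives 7P = 273, so P* = £39 and Q* = 319.
With the tax collected from producers, supply shifts: Qs = 4(P − 17.5) + 163.
Solving gives Q = 289 with consumers paying £49 and producers receiving £31.5 (the £17.5 wedge).
Burden on consumers: £10; on producers: £7.5. (They sum to £17.5.)
The less price-elastic side of the market bears the larger share of a per-unit tax.

Consumers bear £10 per bag; producers bear £7.5 per bag.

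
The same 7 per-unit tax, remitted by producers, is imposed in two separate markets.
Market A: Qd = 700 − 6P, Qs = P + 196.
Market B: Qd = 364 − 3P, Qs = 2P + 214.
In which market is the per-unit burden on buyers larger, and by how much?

Market B, by 1.8.

Market A: pre-tax P* = 72, Q* = 268; post-tax Q = 262; per-unit burden on buyers = 1.
Market B: pre-tax P* = 30, Q* = 274; post-tax Q = 265.6; per-unit burden on buyers = 2.8.
Difference: 1 vs 2.8 → market B is larger by 1.8.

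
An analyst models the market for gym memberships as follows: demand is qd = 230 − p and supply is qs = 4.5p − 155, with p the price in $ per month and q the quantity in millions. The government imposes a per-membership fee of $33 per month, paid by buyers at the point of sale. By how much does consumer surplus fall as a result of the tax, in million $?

Without the tax, 230 − p = 4.5p − 155 gives 5.5p = 385, so p* = $70 and q* = 160.
With the tax collected from buyers, demand (in seller-price terms) shifts: qd = 230 − (p + 33).
New equilibrium: buyers pay $97, suppliers receive $64, q = 133. (Wedge: pb − ps = 33.)
ΔCS is the trapezoid between Q = 133 and Q = 160 of height $27: ½ · (160 + 133) · 27 = $3955.5.

Consumer surplus falls by $3955.5 million.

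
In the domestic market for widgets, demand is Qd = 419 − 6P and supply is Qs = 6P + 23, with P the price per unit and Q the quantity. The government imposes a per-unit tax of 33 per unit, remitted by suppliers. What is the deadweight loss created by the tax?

Before the tax: set 419 − 6P = 6P + 23 → P* = 33, Q* = 221.
With the tax collected from suppliers, supply shifts: Qs = 6(P − 33) + 23.
Solving gives Q = 122 with consumers paying 49.5 and suppliers receiving 16.5 (the 33 wedge).
Quantity falls by |ΔQ| = |221 − 122| = 99.
DWL = ½ · t · |ΔQ| = ½ · 33 · 99 = 1633.5.

Deadweight loss = 1633.5.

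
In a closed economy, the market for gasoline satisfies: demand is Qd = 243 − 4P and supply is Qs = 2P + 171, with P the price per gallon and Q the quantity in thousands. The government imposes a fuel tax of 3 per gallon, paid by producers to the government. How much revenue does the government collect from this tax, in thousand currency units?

Before the tax: set 243 − 4P = 2P + 171 → P* = 12, Q* = 195.
With the tax collected from producers, supply shifts: Qs = 2(P − 3) + 171.
Solving gives Q = 191 with consumers paying 13 and producers receiving 10 (the 3 wedge).
Revenue = t · Q = 3 · 191 = 573.

Tax revenue = 573 thousand.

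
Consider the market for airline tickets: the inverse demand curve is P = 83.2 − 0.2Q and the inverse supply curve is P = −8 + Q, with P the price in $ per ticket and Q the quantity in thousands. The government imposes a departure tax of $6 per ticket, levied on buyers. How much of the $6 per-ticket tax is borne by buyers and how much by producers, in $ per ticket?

Rewrite in direct form: Qd = 416 − 5P and Qs = P + 8.
Before the tax: set 416 − 5P = P + 8 → P* = $68, Q* = 76.
With the tax collected from buyers, demand (in seller-price terms) shifts: Qd = 416 − 5(P + 6).
New equilibrium: buyers pay $69, producers receive $63, Q = 71. (Wedge: Pb − Ps = 6.)
Burden on buyers: $1; on producers: $5. (They sum to $6.)
The less price-elastic side of the market bears the larger share of a per-unit tax.

Buyers bear $1 per ticket; producers bear $5 per ticket.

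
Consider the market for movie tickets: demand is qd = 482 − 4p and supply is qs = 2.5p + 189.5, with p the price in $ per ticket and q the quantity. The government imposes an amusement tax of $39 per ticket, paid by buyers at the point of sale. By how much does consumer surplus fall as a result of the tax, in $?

Without the tax, 482 − 4p = 2.5p + 189.5 gives 6.5p = 292.5, so p* = $45 and q* = 302.
With the tax collected from buyers, demand (in seller-price terms) shifts: qd = 482 − 4(p + 39).
New equilibrium: buyers pay $60, producers receive $21, q = 242. (Wedge: pb − ps = 39.)
ΔCS is the trapezoid between Q = 242 and Q = 302 of height $15: ½ · (302 + 242) · 15 = $4080.

Consumer surplus falls by $4080.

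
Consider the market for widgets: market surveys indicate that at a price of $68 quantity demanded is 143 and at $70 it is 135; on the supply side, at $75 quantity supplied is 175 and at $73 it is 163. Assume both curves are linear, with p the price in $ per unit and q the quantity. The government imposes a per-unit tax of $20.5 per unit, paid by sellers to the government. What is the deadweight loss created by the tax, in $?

Deadweight loss = $504.3.

Demand slope: (135 − 143)/(70 − 68) = -4, so qd = 415 − 4p.
Supply slope: (163 − 175)/(73 − 75) = 6, so qs = 6p − 275.
Without the tax, 415 − 4p = 6p − 275 gives 10p = 690, so p* = $69 and q* = 139.
With the tax collected from sellers, supply shifts: qs = 6(p − 20.5) − 275.
New equilibrium: buyers pay $81.3, sellers receive $60.8, q = 89.8. (Wedge: pb − ps = 20.5.)
Quantity falls by |ΔQ| = |139 − 89.8| = 49.2.
DWL = ½ · t · |ΔQ| = ½ · 20.5 · 49.2 = $504.3.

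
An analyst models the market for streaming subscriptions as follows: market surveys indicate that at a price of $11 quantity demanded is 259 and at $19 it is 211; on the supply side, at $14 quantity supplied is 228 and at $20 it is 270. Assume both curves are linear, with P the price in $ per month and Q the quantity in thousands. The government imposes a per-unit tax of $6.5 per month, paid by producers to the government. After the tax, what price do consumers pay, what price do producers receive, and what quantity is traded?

Demand slope: (211 − 259)/(19 − 11) = -6, so Qd = 325 − 6P.
Supply slope: (270 − 228)/(20 − 14) = 7, so Qs = 7P + 130.
Before the tax: set 325 − 6P = 7P + 130 → P* = $15, Q* = 235.
With the tax collected from producers, supply shifts: Qs = 7(P − 6.5) + 130.
Solving gives Q = 214 with consumers paying $18.5 and producers receiving $12 (the $6.5 wedge).
The less price-elastic side of the market bears the larger share of a per-unit tax.

Consumers pay $18.5; producers receive $12; quantity = 214.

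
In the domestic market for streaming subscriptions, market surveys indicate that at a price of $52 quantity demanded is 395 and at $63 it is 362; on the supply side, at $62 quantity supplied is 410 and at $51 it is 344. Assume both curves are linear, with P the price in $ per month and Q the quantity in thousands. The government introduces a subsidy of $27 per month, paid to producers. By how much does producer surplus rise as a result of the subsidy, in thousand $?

Demand slope: (362 − 395)/(63 − 52) = -3, so Qd = 551 − 3P.
Supply slope: (344 − 410)/(51 − 62) = 6, so Qs = 6P + 38.
Without the subsidy, 551 − 3P = 6P + 38 gives 9P = 513, so P* = $57 and Q* = 380.
With a per-unit subsidy paid to producers, each receives P + 27 per unit sold, so supply becomes Qs = 6(P + 27) + 38.
New equilibrium: buyers pay $39, producers receive $66, Q = 434. (Wedge: Pb − Ps = −27.)
ΔPS is the trapezoid between Q = 434 and Q = 380 of height $9: ½ · (380 + 434) · 9 = $3663.

Producer surplus rises by $3663 thousand.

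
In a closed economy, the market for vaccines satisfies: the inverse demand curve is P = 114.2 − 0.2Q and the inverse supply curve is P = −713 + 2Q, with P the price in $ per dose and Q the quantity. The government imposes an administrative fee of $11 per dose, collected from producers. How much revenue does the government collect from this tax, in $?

Tax revenue = $4081.

Rewrite in direct form: Qd = 571 − 5P and Qs = 0.5P + 356.5.
Before the tax: set 571 − 5P = 0.5P + 356.5 → P* = $39, Q* = 376.
With the tax collected from producers, supply shifts: Qs = 0.5(P − 11) + 356.5.
New equilibrium: buyers pay $40, producers receive $29, Q = 371. (Wedge: Pb − Ps = 11.)
Revenue = t · Q = 11 · 371 = $4081.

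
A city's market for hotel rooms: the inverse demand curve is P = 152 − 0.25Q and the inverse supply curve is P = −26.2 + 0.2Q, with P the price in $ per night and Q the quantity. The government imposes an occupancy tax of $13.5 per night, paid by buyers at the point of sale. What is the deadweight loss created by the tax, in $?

Deadweight loss = $202.5.

Rewrite in direct form: Qd = 608 − 4P and Qs = 5P + 131.
Before the tax: set 608 − 4P = 5P + 131 → P* = $53, Q* = 396.
With the tax collected from buyers, demand (in seller-price terms) shifts: Qd = 608 − 4(P + 13.5).
Solving gives Q = 366 with buyers paying $60.5 and suppliers receiving $47 (the $13.5 wedge).
Quantity falls by |ΔQ| = |396 − 366| = 30.
DWL = ½ · t · |ΔQ| = ½ · 13.5 · 30 = $202.5.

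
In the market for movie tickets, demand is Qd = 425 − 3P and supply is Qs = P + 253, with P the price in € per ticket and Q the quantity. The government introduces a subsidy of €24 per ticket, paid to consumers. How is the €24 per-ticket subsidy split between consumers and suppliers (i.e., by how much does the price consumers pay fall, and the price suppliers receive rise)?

Consumers gain €6 per ticket; suppliers gain €18 per ticket.

Before the subsidy: set 425 − 3P = P + 253 → P* = €43, Q* = 296.
With a per-unit subsidy paid to consumers, each effectively pays P − 24, so demand becomes Qd = 425 − 3(P − 24).
Solving gives Q = 314 with consumers paying €37 and suppliers receiving €61 (the €24 wedge).
Gain to consumers: €6; to suppliers: €18. (They sum to €24.)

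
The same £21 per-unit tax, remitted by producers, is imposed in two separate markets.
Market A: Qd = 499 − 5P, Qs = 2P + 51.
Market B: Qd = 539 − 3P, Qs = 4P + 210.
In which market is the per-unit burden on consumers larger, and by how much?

Market A: pre-tax P* = £64, Q* = 179; post-tax Q = 149; per-unit burden on consumers = £6.
Market B: pre-tax P* = £47, Q* = 398; post-tax Q = 362; per-unit burden on consumers = £12.
Difference: £6 vs £12 → market B is larger by £6.

Market B, by £6.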